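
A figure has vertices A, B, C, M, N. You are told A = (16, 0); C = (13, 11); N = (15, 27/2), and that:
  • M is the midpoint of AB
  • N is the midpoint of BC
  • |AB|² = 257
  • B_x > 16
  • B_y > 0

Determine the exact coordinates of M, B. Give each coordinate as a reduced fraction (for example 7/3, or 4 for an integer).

M = (33/2, 8)
B = (17, 16)

1. B_x = 17  [B = 2·N−C = 2·(15, 27/2)−(13, 11)]
2. B_y = 16  [B = 2·N−C = 2·(15, 27/2)−(13, 11)]
   so B = (17, 16)
3. M_x = 33/2  [2·M = A+B = (16, 0)+(17, 16)]
4. M_y = 8  [2·M = A+B = (16, 0)+(17, 16)]
   so M = (33/2, 8)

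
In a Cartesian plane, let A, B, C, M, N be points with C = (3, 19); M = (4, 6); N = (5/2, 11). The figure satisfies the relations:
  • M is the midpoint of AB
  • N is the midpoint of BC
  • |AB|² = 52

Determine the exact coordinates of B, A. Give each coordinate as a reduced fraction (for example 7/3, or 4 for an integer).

1. B_x = 2  [B = 2·N−C = 2·(5/2, 11)−(3, 19)]
2. B_y = 3  [B = 2·N−C = 2·(5/2, 11)−(3, 19)]
   so B = (2, 3)
3. A_x = 6  [A = 2·M−B = 2·(4, 6)−(2, 3)]
4. A_y = 9  [A = 2·M−B = 2·(4, 6)−(2, 3)]
   so A = (6, 9)

B = (2, 3)
A = (6, 9)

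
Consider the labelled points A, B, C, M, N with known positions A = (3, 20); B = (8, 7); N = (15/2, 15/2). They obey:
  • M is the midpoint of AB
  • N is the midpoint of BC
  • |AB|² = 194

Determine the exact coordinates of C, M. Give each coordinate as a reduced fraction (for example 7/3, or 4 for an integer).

C = (7, 8)
M = (11/2, 27/2)

1. M_x = 11/2  [2·M = A+B = (3, 20)+(8, 7)]
2. M_y = 27/2  [2·M = A+B = (3, 20)+(8, 7)]
   so M = (11/2, 27/2)
3. C_x = 7  [C = 2·N−B = 2·(15/2, 15/2)−(8, 7)]
4. C_y = 8  [C = 2·N−B = 2·(15/2, 15/2)−(8, 7)]
   so C = (7, 8)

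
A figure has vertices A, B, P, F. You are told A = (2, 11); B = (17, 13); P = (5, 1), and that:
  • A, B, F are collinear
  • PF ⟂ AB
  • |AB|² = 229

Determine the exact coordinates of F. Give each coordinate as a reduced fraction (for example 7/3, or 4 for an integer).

1. F_x = 833/229  [[A, B, F are collinear ⇒ -2x+15y-161=0] ∩ [PF ⟂ AB ⇒ 15x+2y-77=0]]
2. F_y = 2569/229  [[A, B, F are collinear ⇒ -2x+15y-161=0] ∩ [PF ⟂ AB ⇒ 15x+2y-77=0]]
   so F = (833/229, 2569/229)

F = (833/229, 2569/229)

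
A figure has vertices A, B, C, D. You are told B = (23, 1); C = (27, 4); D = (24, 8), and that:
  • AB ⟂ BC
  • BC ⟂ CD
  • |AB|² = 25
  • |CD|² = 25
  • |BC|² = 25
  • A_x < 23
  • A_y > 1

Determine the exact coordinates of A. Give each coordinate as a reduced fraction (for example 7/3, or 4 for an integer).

1. A_x = 20  [[AB ⟂ BC ⇒ -4x-3y+95=0] ∩ [|A−(23, 1)|²=25]]
2. A_y = 5  [[AB ⟂ BC ⇒ -4x-3y+95=0] ∩ [|A−(23, 1)|²=25]]
   so A = (20, 5)

A = (20, 5)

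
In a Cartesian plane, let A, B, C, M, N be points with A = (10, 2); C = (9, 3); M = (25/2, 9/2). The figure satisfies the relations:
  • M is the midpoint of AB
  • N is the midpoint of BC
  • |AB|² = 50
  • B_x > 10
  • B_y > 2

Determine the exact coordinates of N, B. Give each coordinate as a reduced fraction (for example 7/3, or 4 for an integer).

1. B_x = 15  [B = 2·M−A = 2·(25/2, 9/2)−(10, 2)]
2. B_y = 7  [B = 2·M−A = 2·(25/2, 9/2)−(10, 2)]
   so B = (15, 7)
3. N_x = 12  [2·N = B+C = (15, 7)+(9, 3)]
4. N_y = 5  [2·N = B+C = (15, 7)+(9, 3)]
   so N = (12, 5)

N = (12, 5)
B = (15, 7)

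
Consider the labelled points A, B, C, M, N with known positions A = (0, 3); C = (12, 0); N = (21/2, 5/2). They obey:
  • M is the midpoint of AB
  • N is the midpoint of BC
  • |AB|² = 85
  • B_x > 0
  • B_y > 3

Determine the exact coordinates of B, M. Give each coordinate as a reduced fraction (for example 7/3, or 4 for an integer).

1. B_x = 9  [B = 2·N−C = 2·(21/2, 5/2)−(12, 0)]
2. B_y = 5  [B = 2·N−C = 2·(21/2, 5/2)−(12, 0)]
   so B = (9, 5)
3. M_x = 9/2  [2·M = A+B = (0, 3)+(9, 5)]
4. M_y = 4  [2·M = A+B = (0, 3)+(9, 5)]
   so M = (9/2, 4)

B = (9, 5)
M = (9/2, 4)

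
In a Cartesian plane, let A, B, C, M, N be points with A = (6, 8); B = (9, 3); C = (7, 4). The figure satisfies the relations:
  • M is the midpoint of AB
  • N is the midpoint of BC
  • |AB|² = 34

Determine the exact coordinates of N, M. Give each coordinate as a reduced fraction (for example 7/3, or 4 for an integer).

1. M_x = 15/2  [2·M = A+B = (6, 8)+(9, 3)]
2. M_y = 11/2  [2·M = A+B = (6, 8)+(9, 3)]
   so M = (15/2, 11/2)
3. N_x = 8  [2·N = B+C = (9, 3)+(7, 4)]
4. N_y = 7/2  [2·N = B+C = (9, 3)+(7, 4)]
   so N = (8, 7/2)

N = (8, 7/2)
M = (15/2, 11/2)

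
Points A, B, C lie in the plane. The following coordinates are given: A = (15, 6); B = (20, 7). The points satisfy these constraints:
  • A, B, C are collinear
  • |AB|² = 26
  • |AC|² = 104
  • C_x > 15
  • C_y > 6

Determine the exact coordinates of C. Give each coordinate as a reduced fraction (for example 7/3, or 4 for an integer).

1. C_x = 25  [[A, B, C are collinear ⇒ -1x+5y-15=0] ∩ [|C−(15, 6)|²=104]]
2. C_y = 8  [[A, B, C are collinear ⇒ -1x+5y-15=0] ∩ [|C−(15, 6)|²=104]]
   so C = (25, 8)

C = (25, 8)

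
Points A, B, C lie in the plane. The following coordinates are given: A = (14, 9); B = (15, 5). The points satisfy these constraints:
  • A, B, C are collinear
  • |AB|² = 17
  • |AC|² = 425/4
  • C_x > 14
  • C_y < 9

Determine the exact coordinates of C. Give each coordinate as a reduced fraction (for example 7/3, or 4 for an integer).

1. C_x = 33/2  [[A, B, C are collinear ⇒ 4x+1y-65=0] ∩ [|C−(14, 9)|²=425/4]]
2. C_y = -1  [[A, B, C are collinear ⇒ 4x+1y-65=0] ∩ [|C−(14, 9)|²=425/4]]
   so C = (33/2, -1)

C = (33/2, -1)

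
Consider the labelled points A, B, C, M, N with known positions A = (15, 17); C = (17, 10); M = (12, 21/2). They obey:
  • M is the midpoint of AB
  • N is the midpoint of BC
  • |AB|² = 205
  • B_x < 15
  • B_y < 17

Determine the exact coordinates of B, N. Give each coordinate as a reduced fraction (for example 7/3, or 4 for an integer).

B = (9, 4)
N = (13, 7)

1. B_x = 9  [B = 2·M−A = 2·(12, 21/2)−(15, 17)]
2. B_y = 4  [B = 2·M−A = 2·(12, 21/2)−(15, 17)]
   so B = (9, 4)
3. N_x = 13  [2·N = B+C = (9, 4)+(17, 10)]
4. N_y = 7  [2·N = B+C = (9, 4)+(17, 10)]
   so N = (13, 7)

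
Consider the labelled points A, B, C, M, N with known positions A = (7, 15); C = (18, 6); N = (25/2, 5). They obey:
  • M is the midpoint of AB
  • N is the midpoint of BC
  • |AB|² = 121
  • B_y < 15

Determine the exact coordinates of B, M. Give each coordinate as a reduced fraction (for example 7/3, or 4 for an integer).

1. B_x = 7  [B = 2·N−C = 2·(25/2, 5)−(18, 6)]
2. B_y = 4  [B = 2·N−C = 2·(25/2, 5)−(18, 6)]
   so B = (7, 4)
3. M_x = 7  [2·M = A+B = (7, 15)+(7, 4)]
4. M_y = 19/2  [2·M = A+B = (7, 15)+(7, 4)]
   so M = (7, 19/2)

B = (7, 4)
M = (7, 19/2)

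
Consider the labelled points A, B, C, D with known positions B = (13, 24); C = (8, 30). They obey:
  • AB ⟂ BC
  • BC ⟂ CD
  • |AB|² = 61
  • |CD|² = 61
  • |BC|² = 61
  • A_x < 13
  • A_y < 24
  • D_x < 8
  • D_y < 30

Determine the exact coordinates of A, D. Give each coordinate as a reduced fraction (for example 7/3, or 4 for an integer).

A = (7, 19)
D = (2, 25)

1. A_x = 7  [[AB ⟂ BC ⇒ 5x-6y+79=0] ∩ [|A−(13, 24)|²=61]]
2. A_y = 19  [[AB ⟂ BC ⇒ 5x-6y+79=0] ∩ [|A−(13, 24)|²=61]]
   so A = (7, 19)
3. D_x = 2  [[BC ⟂ CD ⇒ -5x+6y-140=0] ∩ [|D−(8, 30)|²=61]]
4. D_y = 25  [[BC ⟂ CD ⇒ -5x+6y-140=0] ∩ [|D−(8, 30)|²=61]]
   so D = (2, 25)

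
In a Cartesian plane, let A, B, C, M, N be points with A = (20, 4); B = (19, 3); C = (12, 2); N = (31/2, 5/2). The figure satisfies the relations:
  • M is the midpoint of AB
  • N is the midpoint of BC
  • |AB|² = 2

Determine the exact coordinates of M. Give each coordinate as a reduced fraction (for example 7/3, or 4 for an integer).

1. M_x = 39/2  [2·M = A+B = (20, 4)+(19, 3)]
2. M_y = 7/2  [2·M = A+B = (20, 4)+(19, 3)]
   so M = (39/2, 7/2)

M = (39/2, 7/2)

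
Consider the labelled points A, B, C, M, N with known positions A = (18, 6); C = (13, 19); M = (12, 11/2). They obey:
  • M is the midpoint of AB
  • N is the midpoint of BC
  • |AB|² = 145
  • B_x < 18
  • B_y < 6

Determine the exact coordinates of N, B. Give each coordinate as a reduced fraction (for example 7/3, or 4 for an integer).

1. B_x = 6  [B = 2·M−A = 2·(12, 11/2)−(18, 6)]
2. B_y = 5  [B = 2·M−A = 2·(12, 11/2)−(18, 6)]
   so B = (6, 5)
3. N_x = 19/2  [2·N = B+C = (6, 5)+(13, 19)]
4. N_y = 12  [2·N = B+C = (6, 5)+(13, 19)]
   so N = (19/2, 12)

N = (19/2, 12)
B = (6, 5)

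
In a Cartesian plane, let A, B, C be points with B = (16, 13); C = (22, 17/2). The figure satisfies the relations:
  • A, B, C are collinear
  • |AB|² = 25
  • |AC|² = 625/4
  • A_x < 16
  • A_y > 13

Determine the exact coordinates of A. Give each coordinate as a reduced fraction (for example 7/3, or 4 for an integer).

A = (12, 16)

1. A_x = 12  [[A, B, C are collinear ⇒ 9/2x+6y-150=0] ∩ [|A−(16, 13)|²=25]]
2. A_y = 16  [[A, B, C are collinear ⇒ 9/2x+6y-150=0] ∩ [|A−(16, 13)|²=25]]
   so A = (12, 16)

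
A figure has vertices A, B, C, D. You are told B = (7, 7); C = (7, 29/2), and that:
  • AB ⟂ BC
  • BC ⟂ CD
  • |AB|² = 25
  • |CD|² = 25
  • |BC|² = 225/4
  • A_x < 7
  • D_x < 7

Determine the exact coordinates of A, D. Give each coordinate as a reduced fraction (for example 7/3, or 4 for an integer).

A = (2, 7)
D = (2, 29/2)

1. A_x = 2  [[AB ⟂ BC ⇒ -15/2y+105/2=0] ∩ [|A−(7, 7)|²=25]]
2. A_y = 7  [[AB ⟂ BC ⇒ -15/2y+105/2=0] ∩ [|A−(7, 7)|²=25]]
   so A = (2, 7)
3. D_x = 2  [[BC ⟂ CD ⇒ 15/2y-435/4=0] ∩ [|D−(7, 29/2)|²=25]]
4. D_y = 29/2  [[BC ⟂ CD ⇒ 15/2y-435/4=0] ∩ [|D−(7, 29/2)|²=25]]
   so D = (2, 29/2)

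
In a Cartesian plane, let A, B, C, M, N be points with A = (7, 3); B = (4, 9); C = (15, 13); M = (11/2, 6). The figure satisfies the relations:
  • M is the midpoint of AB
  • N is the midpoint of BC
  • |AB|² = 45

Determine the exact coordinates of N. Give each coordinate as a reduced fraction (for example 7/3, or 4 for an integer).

N = (19/2, 11)

1. N_x = 19/2  [2·N = B+C = (4, 9)+(15, 13)]
2. N_y = 11  [2·N = B+C = (4, 9)+(15, 13)]
   so N = (19/2, 11)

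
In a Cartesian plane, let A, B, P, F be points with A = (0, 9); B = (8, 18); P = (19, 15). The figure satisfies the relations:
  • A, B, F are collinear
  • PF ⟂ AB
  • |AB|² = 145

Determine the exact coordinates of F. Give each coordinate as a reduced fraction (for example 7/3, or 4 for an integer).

F = (1648/145, 3159/145)

1. F_x = 1648/145  [[A, B, F are collinear ⇒ -9x+8y-72=0] ∩ [PF ⟂ AB ⇒ 8x+9y-287=0]]
2. F_y = 3159/145  [[A, B, F are collinear ⇒ -9x+8y-72=0] ∩ [PF ⟂ AB ⇒ 8x+9y-287=0]]
   so F = (1648/145, 3159/145)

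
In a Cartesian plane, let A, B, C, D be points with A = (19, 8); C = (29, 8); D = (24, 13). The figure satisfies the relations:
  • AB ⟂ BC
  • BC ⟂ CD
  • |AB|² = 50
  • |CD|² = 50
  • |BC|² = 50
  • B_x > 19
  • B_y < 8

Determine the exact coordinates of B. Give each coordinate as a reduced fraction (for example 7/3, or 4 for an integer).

1. B_x = 24  [[BC ⟂ CD ⇒ 5x-5y-105=0] ∩ [|B−(19, 8)|²=50]]
2. B_y = 3  [[BC ⟂ CD ⇒ 5x-5y-105=0] ∩ [|B−(19, 8)|²=50]]
   so B = (24, 3)

B = (24, 3)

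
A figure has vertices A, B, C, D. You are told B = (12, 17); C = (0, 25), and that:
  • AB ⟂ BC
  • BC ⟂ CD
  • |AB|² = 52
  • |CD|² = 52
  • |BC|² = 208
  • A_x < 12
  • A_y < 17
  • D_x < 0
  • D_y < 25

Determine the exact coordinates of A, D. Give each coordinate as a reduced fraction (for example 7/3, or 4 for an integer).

1. A_x = 8  [[AB ⟂ BC ⇒ 12x-8y-8=0] ∩ [|A−(12, 17)|²=52]]
2. A_y = 11  [[AB ⟂ BC ⇒ 12x-8y-8=0] ∩ [|A−(12, 17)|²=52]]
   so A = (8, 11)
3. D_x = -4  [[BC ⟂ CD ⇒ -12x+8y-200=0] ∩ [|D−(0, 25)|²=52]]
4. D_y = 19  [[BC ⟂ CD ⇒ -12x+8y-200=0] ∩ [|D−(0, 25)|²=52]]
   so D = (-4, 19)

A = (8, 11)
D = (-4, 19)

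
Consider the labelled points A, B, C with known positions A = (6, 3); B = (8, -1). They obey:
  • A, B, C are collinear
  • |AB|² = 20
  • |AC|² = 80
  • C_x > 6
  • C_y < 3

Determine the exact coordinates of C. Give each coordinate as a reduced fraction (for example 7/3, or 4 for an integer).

C = (10, -5)

1. C_x = 10  [[A, B, C are collinear ⇒ 4x+2y-30=0] ∩ [|C−(6, 3)|²=80]]
2. C_y = -5  [[A, B, C are collinear ⇒ 4x+2y-30=0] ∩ [|C−(6, 3)|²=80]]
   so C = (10, -5)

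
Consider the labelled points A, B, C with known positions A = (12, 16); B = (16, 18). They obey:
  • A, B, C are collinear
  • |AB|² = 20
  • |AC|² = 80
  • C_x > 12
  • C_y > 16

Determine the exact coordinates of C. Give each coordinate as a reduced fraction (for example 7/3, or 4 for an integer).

C = (20, 20)

1. C_x = 20  [[A, B, C are collinear ⇒ -2x+4y-40=0] ∩ [|C−(12, 16)|²=80]]
2. C_y = 20  [[A, B, C are collinear ⇒ -2x+4y-40=0] ∩ [|C−(12, 16)|²=80]]
   so C = (20, 20)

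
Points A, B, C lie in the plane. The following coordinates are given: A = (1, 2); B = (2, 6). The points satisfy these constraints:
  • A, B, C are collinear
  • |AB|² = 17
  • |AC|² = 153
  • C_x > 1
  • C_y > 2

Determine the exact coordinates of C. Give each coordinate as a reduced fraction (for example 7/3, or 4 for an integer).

C = (4, 14)

1. C_x = 4  [[A, B, C are collinear ⇒ -4x+1y+2=0] ∩ [|C−(1, 2)|²=153]]
2. C_y = 14  [[A, B, C are collinear ⇒ -4x+1y+2=0] ∩ [|C−(1, 2)|²=153]]
   so C = (4, 14)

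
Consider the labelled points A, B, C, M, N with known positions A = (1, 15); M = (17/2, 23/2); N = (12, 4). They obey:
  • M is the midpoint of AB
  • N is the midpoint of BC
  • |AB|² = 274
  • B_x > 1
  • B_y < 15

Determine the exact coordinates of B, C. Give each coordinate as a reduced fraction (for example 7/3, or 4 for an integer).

B = (16, 8)
C = (8, 0)

1. B_x = 16  [B = 2·M−A = 2·(17/2, 23/2)−(1, 15)]
2. B_y = 8  [B = 2·M−A = 2·(17/2, 23/2)−(1, 15)]
   so B = (16, 8)
3. C_x = 8  [C = 2·N−B = 2·(12, 4)−(16, 8)]
4. C_y = 0  [C = 2·N−B = 2·(12, 4)−(16, 8)]
   so C = (8, 0)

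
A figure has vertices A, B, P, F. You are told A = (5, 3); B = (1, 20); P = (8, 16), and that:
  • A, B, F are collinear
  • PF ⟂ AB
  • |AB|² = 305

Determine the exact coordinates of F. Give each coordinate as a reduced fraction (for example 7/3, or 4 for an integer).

F = (689/305, 4468/305)

1. F_x = 689/305  [[A, B, F are collinear ⇒ -17x-4y+97=0] ∩ [PF ⟂ AB ⇒ -4x+17y-240=0]]
2. F_y = 4468/305  [[A, B, F are collinear ⇒ -17x-4y+97=0] ∩ [PF ⟂ AB ⇒ -4x+17y-240=0]]
   so F = (689/305, 4468/305)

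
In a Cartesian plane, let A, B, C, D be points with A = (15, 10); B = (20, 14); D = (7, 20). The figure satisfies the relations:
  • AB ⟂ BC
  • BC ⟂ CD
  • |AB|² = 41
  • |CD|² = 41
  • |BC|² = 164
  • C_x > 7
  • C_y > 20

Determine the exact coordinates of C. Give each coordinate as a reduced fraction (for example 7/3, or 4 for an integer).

1. C_x = 12  [[AB ⟂ BC ⇒ 5x+4y-156=0] ∩ [|C−(7, 20)|²=41]]
2. C_y = 24  [[AB ⟂ BC ⇒ 5x+4y-156=0] ∩ [|C−(7, 20)|²=41]]
   so C = (12, 24)

C = (12, 24)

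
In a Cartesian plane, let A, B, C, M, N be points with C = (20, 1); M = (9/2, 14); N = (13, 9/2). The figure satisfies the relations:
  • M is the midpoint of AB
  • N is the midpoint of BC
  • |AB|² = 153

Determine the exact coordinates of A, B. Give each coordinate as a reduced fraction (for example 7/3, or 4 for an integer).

1. B_x = 6  [B = 2·N−C = 2·(13, 9/2)−(20, 1)]
2. B_y = 8  [B = 2·N−C = 2·(13, 9/2)−(20, 1)]
   so B = (6, 8)
3. A_x = 3  [A = 2·M−B = 2·(9/2, 14)−(6, 8)]
4. A_y = 20  [A = 2·M−B = 2·(9/2, 14)−(6, 8)]
   so A = (3, 20)

A = (3, 20)
B = (6, 8)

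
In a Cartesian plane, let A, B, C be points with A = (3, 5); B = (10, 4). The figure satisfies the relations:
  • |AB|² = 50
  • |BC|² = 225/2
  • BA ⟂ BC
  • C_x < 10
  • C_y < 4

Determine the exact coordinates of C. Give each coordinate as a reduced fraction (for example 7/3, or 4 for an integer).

C = (17/2, -13/2)

1. C_x = 17/2  [[BA ⟂ BC ⇒ -7x+1y+66=0] ∩ [|C−(10, 4)|²=225/2]]
2. C_y = -13/2  [[BA ⟂ BC ⇒ -7x+1y+66=0] ∩ [|C−(10, 4)|²=225/2]]
   so C = (17/2, -13/2)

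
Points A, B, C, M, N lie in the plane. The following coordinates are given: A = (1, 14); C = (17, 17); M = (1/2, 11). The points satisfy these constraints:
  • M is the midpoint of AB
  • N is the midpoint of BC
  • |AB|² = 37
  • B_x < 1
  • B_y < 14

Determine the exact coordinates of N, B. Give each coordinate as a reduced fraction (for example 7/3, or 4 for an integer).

N = (17/2, 25/2)
B = (0, 8)

1. B_x = 0  [B = 2·M−A = 2·(1/2, 11)−(1, 14)]
2. B_y = 8  [B = 2·M−A = 2·(1/2, 11)−(1, 14)]
   so B = (0, 8)
3. N_x = 17/2  [2·N = B+C = (0, 8)+(17, 17)]
4. N_y = 25/2  [2·N = B+C = (0, 8)+(17, 17)]
   so N = (17/2, 25/2)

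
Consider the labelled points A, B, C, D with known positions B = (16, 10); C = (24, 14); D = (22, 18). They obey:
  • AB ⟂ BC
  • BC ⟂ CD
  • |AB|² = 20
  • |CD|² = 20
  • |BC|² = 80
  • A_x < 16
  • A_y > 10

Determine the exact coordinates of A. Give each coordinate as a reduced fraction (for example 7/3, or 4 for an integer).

1. A_x = 14  [[AB ⟂ BC ⇒ -8x-4y+168=0] ∩ [|A−(16, 10)|²=20]]
2. A_y = 14  [[AB ⟂ BC ⇒ -8x-4y+168=0] ∩ [|A−(16, 10)|²=20]]
   so A = (14, 14)

A = (14, 14)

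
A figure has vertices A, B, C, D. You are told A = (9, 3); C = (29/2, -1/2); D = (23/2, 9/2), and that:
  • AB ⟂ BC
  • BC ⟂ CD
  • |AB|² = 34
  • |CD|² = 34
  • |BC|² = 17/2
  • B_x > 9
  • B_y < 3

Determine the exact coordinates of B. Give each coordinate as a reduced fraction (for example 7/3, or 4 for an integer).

1. B_x = 12  [[BC ⟂ CD ⇒ 3x-5y-46=0] ∩ [|B−(9, 3)|²=34]]
2. B_y = -2  [[BC ⟂ CD ⇒ 3x-5y-46=0] ∩ [|B−(9, 3)|²=34]]
   so B = (12, -2)

B = (12, -2)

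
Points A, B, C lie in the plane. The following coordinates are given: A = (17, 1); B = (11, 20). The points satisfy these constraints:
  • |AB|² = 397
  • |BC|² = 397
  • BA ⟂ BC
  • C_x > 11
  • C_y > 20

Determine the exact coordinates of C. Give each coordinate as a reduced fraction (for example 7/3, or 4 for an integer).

C = (30, 26)

1. C_x = 30  [[BA ⟂ BC ⇒ 6x-19y+314=0] ∩ [|C−(11, 20)|²=397]]
2. C_y = 26  [[BA ⟂ BC ⇒ 6x-19y+314=0] ∩ [|C−(11, 20)|²=397]]
   so C = (30, 26)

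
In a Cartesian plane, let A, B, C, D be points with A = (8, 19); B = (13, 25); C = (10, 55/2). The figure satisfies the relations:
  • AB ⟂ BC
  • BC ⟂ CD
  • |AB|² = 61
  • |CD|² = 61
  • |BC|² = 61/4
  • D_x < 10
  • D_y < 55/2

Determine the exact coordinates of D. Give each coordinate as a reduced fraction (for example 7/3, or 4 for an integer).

1. D_x = 5  [[BC ⟂ CD ⇒ -3x+5/2y-155/4=0] ∩ [|D−(10, 55/2)|²=61]]
2. D_y = 43/2  [[BC ⟂ CD ⇒ -3x+5/2y-155/4=0] ∩ [|D−(10, 55/2)|²=61]]
   so D = (5, 43/2)

D = (5, 43/2)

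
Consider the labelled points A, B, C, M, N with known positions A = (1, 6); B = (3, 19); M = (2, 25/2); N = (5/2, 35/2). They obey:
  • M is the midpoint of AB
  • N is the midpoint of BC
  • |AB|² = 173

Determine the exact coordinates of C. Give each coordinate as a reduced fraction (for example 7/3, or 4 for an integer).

C = (2, 16)

1. C_x = 2  [C = 2·N−B = 2·(5/2, 35/2)−(3, 19)]
2. C_y = 16  [C = 2·N−B = 2·(5/2, 35/2)−(3, 19)]
   so C = (2, 16)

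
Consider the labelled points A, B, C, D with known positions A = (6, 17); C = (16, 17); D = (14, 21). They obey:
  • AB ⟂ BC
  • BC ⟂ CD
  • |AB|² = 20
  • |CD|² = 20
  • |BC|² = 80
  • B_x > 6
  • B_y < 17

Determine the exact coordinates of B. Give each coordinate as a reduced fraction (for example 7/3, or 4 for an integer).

B = (8, 13)

1. B_x = 8  [[BC ⟂ CD ⇒ 2x-4y+36=0] ∩ [|B−(6, 17)|²=20]]
2. B_y = 13  [[BC ⟂ CD ⇒ 2x-4y+36=0] ∩ [|B−(6, 17)|²=20]]
   so B = (8, 13)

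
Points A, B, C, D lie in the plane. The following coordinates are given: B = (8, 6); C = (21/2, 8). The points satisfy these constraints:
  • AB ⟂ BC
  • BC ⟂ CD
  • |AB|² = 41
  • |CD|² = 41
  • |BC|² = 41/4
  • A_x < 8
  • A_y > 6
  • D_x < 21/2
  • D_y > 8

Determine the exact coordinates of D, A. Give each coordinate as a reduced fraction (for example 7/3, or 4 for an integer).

1. D_x = 13/2  [[BC ⟂ CD ⇒ 5/2x+2y-169/4=0] ∩ [|D−(21/2, 8)|²=41]]
2. D_y = 13  [[BC ⟂ CD ⇒ 5/2x+2y-169/4=0] ∩ [|D−(21/2, 8)|²=41]]
   so D = (13/2, 13)
3. A_x = 4  [[AB ⟂ BC ⇒ -5/2x-2y+32=0] ∩ [|A−(8, 6)|²=41]]
4. A_y = 11  [[AB ⟂ BC ⇒ -5/2x-2y+32=0] ∩ [|A−(8, 6)|²=41]]
   so A = (4, 11)

D = (13/2, 13)
A = (4, 11)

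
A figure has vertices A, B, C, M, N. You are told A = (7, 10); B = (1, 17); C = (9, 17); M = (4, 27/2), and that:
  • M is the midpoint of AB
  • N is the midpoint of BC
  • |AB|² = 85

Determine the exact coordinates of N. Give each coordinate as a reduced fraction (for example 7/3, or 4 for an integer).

1. N_x = 5  [2·N = B+C = (1, 17)+(9, 17)]
2. N_y = 17  [2·N = B+C = (1, 17)+(9, 17)]
   so N = (5, 17)

N = (5, 17)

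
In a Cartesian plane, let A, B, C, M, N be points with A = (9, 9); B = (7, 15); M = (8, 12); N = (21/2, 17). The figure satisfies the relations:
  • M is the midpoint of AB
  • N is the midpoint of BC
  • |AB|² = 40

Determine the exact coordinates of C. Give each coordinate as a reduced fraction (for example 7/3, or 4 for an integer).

C = (14, 19)

1. C_x = 14  [C = 2·N−B = 2·(21/2, 17)−(7, 15)]
2. C_y = 19  [C = 2·N−B = 2·(21/2, 17)−(7, 15)]
   so C = (14, 19)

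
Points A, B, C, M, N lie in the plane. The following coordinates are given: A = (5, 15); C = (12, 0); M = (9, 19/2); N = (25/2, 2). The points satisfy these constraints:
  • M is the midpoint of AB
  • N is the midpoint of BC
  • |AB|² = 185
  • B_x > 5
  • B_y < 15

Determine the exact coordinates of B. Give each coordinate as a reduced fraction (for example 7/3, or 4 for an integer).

1. B_x = 13  [B = 2·M−A = 2·(9, 19/2)−(5, 15)]
2. B_y = 4  [B = 2·M−A = 2·(9, 19/2)−(5, 15)]
   so B = (13, 4)

B = (13, 4)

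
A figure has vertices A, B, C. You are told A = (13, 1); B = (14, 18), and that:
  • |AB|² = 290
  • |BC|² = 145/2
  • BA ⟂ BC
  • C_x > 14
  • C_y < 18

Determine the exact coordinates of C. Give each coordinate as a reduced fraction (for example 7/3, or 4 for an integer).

C = (45/2, 35/2)

1. C_x = 45/2  [[BA ⟂ BC ⇒ -1x-17y+320=0] ∩ [|C−(14, 18)|²=145/2]]
2. C_y = 35/2  [[BA ⟂ BC ⇒ -1x-17y+320=0] ∩ [|C−(14, 18)|²=145/2]]
   so C = (45/2, 35/2)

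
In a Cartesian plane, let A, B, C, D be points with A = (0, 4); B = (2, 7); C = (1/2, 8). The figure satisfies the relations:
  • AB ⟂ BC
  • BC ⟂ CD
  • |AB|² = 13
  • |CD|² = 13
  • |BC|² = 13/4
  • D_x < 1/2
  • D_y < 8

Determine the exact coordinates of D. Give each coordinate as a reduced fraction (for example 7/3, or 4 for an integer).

1. D_x = -3/2  [[BC ⟂ CD ⇒ -3/2x+1y-29/4=0] ∩ [|D−(1/2, 8)|²=13]]
2. D_y = 5  [[BC ⟂ CD ⇒ -3/2x+1y-29/4=0] ∩ [|D−(1/2, 8)|²=13]]
   so D = (-3/2, 5)

D = (-3/2, 5)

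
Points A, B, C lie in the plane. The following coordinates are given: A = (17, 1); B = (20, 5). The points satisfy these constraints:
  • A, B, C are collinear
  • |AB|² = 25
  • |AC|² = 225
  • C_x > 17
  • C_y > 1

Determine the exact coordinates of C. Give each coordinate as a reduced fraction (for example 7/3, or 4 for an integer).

C = (26, 13)

1. C_x = 26  [[A, B, C are collinear ⇒ -4x+3y+65=0] ∩ [|C−(17, 1)|²=225]]
2. C_y = 13  [[A, B, C are collinear ⇒ -4x+3y+65=0] ∩ [|C−(17, 1)|²=225]]
   so C = (26, 13)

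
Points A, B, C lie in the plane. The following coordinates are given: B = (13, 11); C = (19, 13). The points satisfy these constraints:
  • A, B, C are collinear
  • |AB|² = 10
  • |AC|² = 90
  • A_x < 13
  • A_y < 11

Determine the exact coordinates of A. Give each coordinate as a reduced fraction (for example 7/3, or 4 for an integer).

1. A_x = 10  [[A, B, C are collinear ⇒ -2x+6y-40=0] ∩ [|A−(13, 11)|²=10]]
2. A_y = 10  [[A, B, C are collinear ⇒ -2x+6y-40=0] ∩ [|A−(13, 11)|²=10]]
   so A = (10, 10)

A = (10, 10)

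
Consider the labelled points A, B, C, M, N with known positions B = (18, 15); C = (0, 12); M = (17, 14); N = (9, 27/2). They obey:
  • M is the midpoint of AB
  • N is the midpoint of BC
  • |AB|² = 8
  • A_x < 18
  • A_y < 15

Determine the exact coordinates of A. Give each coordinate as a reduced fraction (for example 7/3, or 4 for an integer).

1. A_x = 16  [A = 2·M−B = 2·(17, 14)−(18, 15)]
2. A_y = 13  [A = 2·M−B = 2·(17, 14)−(18, 15)]
   so A = (16, 13)

A = (16, 13)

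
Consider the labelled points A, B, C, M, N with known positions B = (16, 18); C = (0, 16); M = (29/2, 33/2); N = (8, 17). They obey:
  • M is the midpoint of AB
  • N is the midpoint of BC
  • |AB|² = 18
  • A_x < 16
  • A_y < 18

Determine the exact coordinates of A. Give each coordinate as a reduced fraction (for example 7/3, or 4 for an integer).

1. A_x = 13  [A = 2·M−B = 2·(29/2, 33/2)−(16, 18)]
2. A_y = 15  [A = 2·M−B = 2·(29/2, 33/2)−(16, 18)]
   so A = (13, 15)

A = (13, 15)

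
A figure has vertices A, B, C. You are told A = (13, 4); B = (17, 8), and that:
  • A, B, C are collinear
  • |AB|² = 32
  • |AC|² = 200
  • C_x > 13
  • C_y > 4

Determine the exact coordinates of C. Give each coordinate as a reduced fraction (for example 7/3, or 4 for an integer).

C = (23, 14)

1. C_x = 23  [[A, B, C are collinear ⇒ -4x+4y+36=0] ∩ [|C−(13, 4)|²=200]]
2. C_y = 14  [[A, B, C are collinear ⇒ -4x+4y+36=0] ∩ [|C−(13, 4)|²=200]]
   so C = (23, 14)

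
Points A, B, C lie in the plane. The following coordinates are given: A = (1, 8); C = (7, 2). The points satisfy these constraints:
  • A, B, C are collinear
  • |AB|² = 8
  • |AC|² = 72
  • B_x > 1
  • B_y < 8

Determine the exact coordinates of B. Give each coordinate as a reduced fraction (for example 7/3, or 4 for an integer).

1. B_x = 3  [[A, B, C are collinear ⇒ -6x-6y+54=0] ∩ [|B−(1, 8)|²=8]]
2. B_y = 6  [[A, B, C are collinear ⇒ -6x-6y+54=0] ∩ [|B−(1, 8)|²=8]]
   so B = (3, 6)

B = (3, 6)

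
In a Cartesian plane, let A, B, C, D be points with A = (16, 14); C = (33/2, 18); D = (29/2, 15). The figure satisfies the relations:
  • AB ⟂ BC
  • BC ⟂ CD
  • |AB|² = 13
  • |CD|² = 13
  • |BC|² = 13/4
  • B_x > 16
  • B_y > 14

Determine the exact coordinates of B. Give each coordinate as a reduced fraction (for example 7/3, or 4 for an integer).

1. B_x = 18  [[BC ⟂ CD ⇒ 2x+3y-87=0] ∩ [|B−(16, 14)|²=13]]
2. B_y = 17  [[BC ⟂ CD ⇒ 2x+3y-87=0] ∩ [|B−(16, 14)|²=13]]
   so B = (18, 17)

B = (18, 17)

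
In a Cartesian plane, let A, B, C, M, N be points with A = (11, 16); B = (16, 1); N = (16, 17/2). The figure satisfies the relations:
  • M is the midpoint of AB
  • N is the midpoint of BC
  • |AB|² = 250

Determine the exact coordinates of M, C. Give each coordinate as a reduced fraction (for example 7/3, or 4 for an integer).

1. M_x = 27/2  [2·M = A+B = (11, 16)+(16, 1)]
2. M_y = 17/2  [2·M = A+B = (11, 16)+(16, 1)]
   so M = (27/2, 17/2)
3. C_x = 16  [C = 2·N−B = 2·(16, 17/2)−(16, 1)]
4. C_y = 16  [C = 2·N−B = 2·(16, 17/2)−(16, 1)]
   so C = (16, 16)

M = (27/2, 17/2)
C = (16, 16)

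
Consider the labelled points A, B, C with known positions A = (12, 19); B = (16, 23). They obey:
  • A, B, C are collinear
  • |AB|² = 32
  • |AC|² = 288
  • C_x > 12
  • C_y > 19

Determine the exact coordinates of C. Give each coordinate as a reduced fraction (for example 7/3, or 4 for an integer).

C = (24, 31)

1. C_x = 24  [[A, B, C are collinear ⇒ -4x+4y-28=0] ∩ [|C−(12, 19)|²=288]]
2. C_y = 31  [[A, B, C are collinear ⇒ -4x+4y-28=0] ∩ [|C−(12, 19)|²=288]]
   so C = (24, 31)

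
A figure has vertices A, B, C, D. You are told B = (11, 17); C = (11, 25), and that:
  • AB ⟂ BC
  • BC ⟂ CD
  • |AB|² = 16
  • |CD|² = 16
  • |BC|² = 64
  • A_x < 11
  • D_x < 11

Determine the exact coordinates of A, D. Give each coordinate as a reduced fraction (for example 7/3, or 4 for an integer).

A = (7, 17)
D = (7, 25)

1. A_x = 7  [[AB ⟂ BC ⇒ -8y+136=0] ∩ [|A−(11, 17)|²=16]]
2. A_y = 17  [[AB ⟂ BC ⇒ -8y+136=0] ∩ [|A−(11, 17)|²=16]]
   so A = (7, 17)
3. D_x = 7  [[BC ⟂ CD ⇒ 8y-200=0] ∩ [|D−(11, 25)|²=16]]
4. D_y = 25  [[BC ⟂ CD ⇒ 8y-200=0] ∩ [|D−(11, 25)|²=16]]
   so D = (7, 25)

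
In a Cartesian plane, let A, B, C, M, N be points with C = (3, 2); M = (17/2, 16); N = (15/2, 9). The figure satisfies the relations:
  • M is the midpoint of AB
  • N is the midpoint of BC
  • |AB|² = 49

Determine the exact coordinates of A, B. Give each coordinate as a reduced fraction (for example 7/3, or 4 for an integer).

A = (5, 16)
B = (12, 16)

1. B_x = 12  [B = 2·N−C = 2·(15/2, 9)−(3, 2)]
2. B_y = 16  [B = 2·N−C = 2·(15/2, 9)−(3, 2)]
   so B = (12, 16)
3. A_x = 5  [A = 2·M−B = 2·(17/2, 16)−(12, 16)]
4. A_y = 16  [A = 2·M−B = 2·(17/2, 16)−(12, 16)]
   so A = (5, 16)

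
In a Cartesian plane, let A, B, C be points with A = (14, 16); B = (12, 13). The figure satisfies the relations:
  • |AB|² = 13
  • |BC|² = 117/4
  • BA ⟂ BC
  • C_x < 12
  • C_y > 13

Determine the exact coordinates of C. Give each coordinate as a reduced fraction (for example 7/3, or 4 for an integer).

1. C_x = 15/2  [[BA ⟂ BC ⇒ 2x+3y-63=0] ∩ [|C−(12, 13)|²=117/4]]
2. C_y = 16  [[BA ⟂ BC ⇒ 2x+3y-63=0] ∩ [|C−(12, 13)|²=117/4]]
   so C = (15/2, 16)

C = (15/2, 16)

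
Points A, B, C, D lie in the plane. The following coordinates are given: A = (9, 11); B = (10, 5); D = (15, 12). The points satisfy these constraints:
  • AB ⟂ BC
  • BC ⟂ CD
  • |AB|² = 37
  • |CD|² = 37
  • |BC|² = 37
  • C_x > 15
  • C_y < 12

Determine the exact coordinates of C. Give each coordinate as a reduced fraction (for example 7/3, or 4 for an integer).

1. C_x = 16  [[AB ⟂ BC ⇒ 1x-6y+20=0] ∩ [|C−(15, 12)|²=37]]
2. C_y = 6  [[AB ⟂ BC ⇒ 1x-6y+20=0] ∩ [|C−(15, 12)|²=37]]
   so C = (16, 6)

C = (16, 6)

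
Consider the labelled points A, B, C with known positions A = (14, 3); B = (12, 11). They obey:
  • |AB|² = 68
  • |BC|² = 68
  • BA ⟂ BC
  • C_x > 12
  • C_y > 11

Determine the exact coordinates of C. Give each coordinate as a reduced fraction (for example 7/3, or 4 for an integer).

1. C_x = 20  [[BA ⟂ BC ⇒ 2x-8y+64=0] ∩ [|C−(12, 11)|²=68]]
2. C_y = 13  [[BA ⟂ BC ⇒ 2x-8y+64=0] ∩ [|C−(12, 11)|²=68]]
   so C = (20, 13)

C = (20, 13)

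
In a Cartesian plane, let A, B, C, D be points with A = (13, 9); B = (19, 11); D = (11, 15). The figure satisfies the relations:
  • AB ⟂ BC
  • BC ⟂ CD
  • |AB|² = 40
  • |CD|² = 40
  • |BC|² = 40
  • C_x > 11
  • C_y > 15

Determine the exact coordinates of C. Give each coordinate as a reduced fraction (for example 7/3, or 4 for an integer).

C = (17, 17)

1. C_x = 17  [[AB ⟂ BC ⇒ 6x+2y-136=0] ∩ [|C−(11, 15)|²=40]]
2. C_y = 17  [[AB ⟂ BC ⇒ 6x+2y-136=0] ∩ [|C−(11, 15)|²=40]]
   so C = (17, 17)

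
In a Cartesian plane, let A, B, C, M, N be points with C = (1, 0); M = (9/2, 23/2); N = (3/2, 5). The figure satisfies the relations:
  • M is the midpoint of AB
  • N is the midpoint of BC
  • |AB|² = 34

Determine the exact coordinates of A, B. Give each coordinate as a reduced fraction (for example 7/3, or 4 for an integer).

1. B_x = 2  [B = 2·N−C = 2·(3/2, 5)−(1, 0)]
2. B_y = 10  [B = 2·N−C = 2·(3/2, 5)−(1, 0)]
   so B = (2, 10)
3. A_x = 7  [A = 2·M−B = 2·(9/2, 23/2)−(2, 10)]
4. A_y = 13  [A = 2·M−B = 2·(9/2, 23/2)−(2, 10)]
   so A = (7, 13)

A = (7, 13)
B = (2, 10)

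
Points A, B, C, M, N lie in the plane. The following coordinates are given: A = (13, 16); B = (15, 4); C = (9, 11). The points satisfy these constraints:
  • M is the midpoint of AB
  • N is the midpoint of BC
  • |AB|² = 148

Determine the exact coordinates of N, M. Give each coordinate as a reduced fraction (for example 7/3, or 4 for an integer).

N = (12, 15/2)
M = (14, 10)

1. M_x = 14  [2·M = A+B = (13, 16)+(15, 4)]
2. M_y = 10  [2·M = A+B = (13, 16)+(15, 4)]
   so M = (14, 10)
3. N_x = 12  [2·N = B+C = (15, 4)+(9, 11)]
4. N_y = 15/2  [2·N = B+C = (15, 4)+(9, 11)]
   so N = (12, 15/2)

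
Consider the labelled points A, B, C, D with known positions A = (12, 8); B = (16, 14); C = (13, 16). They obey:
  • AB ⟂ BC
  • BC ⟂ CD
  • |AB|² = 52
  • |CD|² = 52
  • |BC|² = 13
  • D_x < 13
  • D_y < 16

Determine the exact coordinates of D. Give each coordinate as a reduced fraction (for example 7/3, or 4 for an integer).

1. D_x = 9  [[BC ⟂ CD ⇒ -3x+2y+7=0] ∩ [|D−(13, 16)|²=52]]
2. D_y = 10  [[BC ⟂ CD ⇒ -3x+2y+7=0] ∩ [|D−(13, 16)|²=52]]
   so D = (9, 10)

D = (9, 10)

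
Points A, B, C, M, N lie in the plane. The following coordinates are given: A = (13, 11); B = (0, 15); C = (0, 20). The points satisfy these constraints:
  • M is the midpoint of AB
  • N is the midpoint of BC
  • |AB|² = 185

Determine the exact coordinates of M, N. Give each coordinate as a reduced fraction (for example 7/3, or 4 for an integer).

1. M_x = 13/2  [2·M = A+B = (13, 11)+(0, 15)]
2. M_y = 13  [2·M = A+B = (13, 11)+(0, 15)]
   so M = (13/2, 13)
3. N_x = 0  [2·N = B+C = (0, 15)+(0, 20)]
4. N_y = 35/2  [2·N = B+C = (0, 15)+(0, 20)]
   so N = (0, 35/2)

M = (13/2, 13)
N = (0, 35/2)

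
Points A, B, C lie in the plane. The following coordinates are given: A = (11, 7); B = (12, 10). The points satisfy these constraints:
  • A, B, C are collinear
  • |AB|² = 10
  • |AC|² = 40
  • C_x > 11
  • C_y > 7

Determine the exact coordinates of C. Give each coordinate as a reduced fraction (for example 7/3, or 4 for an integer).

1. C_x = 13  [[A, B, C are collinear ⇒ -3x+1y+26=0] ∩ [|C−(11, 7)|²=40]]
2. C_y = 13  [[A, B, C are collinear ⇒ -3x+1y+26=0] ∩ [|C−(11, 7)|²=40]]
   so C = (13, 13)

C = (13, 13)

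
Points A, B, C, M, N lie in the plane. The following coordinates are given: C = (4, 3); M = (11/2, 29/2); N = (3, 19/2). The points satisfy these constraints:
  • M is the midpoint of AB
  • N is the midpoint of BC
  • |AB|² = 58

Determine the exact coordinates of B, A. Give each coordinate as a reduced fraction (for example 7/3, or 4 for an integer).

B = (2, 16)
A = (9, 13)

1. B_x = 2  [B = 2·N−C = 2·(3, 19/2)−(4, 3)]
2. B_y = 16  [B = 2·N−C = 2·(3, 19/2)−(4, 3)]
   so B = (2, 16)
3. A_x = 9  [A = 2·M−B = 2·(11/2, 29/2)−(2, 16)]
4. A_y = 13  [A = 2·M−B = 2·(11/2, 29/2)−(2, 16)]
   so A = (9, 13)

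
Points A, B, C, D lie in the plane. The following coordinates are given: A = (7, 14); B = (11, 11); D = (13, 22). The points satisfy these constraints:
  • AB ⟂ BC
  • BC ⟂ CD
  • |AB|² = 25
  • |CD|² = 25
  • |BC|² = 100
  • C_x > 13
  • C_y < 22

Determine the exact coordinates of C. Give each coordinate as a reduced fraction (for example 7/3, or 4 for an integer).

1. C_x = 17  [[AB ⟂ BC ⇒ 4x-3y-11=0] ∩ [|C−(13, 22)|²=25]]
2. C_y = 19  [[AB ⟂ BC ⇒ 4x-3y-11=0] ∩ [|C−(13, 22)|²=25]]
   so C = (17, 19)

C = (17, 19)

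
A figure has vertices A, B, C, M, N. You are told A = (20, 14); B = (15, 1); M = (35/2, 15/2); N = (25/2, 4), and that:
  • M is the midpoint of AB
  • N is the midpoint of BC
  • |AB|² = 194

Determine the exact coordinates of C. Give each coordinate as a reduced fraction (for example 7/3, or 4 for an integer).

1. C_x = 10  [C = 2·N−B = 2·(25/2, 4)−(15, 1)]
2. C_y = 7  [C = 2·N−B = 2·(25/2, 4)−(15, 1)]
   so C = (10, 7)

C = (10, 7)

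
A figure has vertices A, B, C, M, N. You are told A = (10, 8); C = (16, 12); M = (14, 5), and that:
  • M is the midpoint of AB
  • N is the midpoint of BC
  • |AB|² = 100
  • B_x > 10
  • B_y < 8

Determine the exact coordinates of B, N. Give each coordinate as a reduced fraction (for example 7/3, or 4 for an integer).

1. B_x = 18  [B = 2·M−A = 2·(14, 5)−(10, 8)]
2. B_y = 2  [B = 2·M−A = 2·(14, 5)−(10, 8)]
   so B = (18, 2)
3. N_x = 17  [2·N = B+C = (18, 2)+(16, 12)]
4. N_y = 7  [2·N = B+C = (18, 2)+(16, 12)]
   so N = (17, 7)

B = (18, 2)
N = (17, 7)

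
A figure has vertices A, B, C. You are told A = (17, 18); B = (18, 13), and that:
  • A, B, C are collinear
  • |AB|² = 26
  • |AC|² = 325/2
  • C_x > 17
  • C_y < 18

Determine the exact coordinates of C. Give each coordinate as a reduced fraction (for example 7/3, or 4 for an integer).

C = (39/2, 11/2)

1. C_x = 39/2  [[A, B, C are collinear ⇒ 5x+1y-103=0] ∩ [|C−(17, 18)|²=325/2]]
2. C_y = 11/2  [[A, B, C are collinear ⇒ 5x+1y-103=0] ∩ [|C−(17, 18)|²=325/2]]
   so C = (39/2, 11/2)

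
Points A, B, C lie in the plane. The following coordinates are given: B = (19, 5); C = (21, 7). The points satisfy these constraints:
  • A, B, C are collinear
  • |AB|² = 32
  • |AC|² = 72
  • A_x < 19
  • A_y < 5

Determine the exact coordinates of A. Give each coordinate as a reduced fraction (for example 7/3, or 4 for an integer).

A = (15, 1)

1. A_x = 15  [[A, B, C are collinear ⇒ -2x+2y+28=0] ∩ [|A−(19, 5)|²=32]]
2. A_y = 1  [[A, B, C are collinear ⇒ -2x+2y+28=0] ∩ [|A−(19, 5)|²=32]]
   so A = (15, 1)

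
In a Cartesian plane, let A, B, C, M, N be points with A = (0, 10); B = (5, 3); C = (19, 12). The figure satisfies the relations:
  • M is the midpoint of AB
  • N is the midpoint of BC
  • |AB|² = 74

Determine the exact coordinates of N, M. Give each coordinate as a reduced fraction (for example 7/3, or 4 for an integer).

N = (12, 15/2)
M = (5/2, 13/2)

1. M_x = 5/2  [2·M = A+B = (0, 10)+(5, 3)]
2. M_y = 13/2  [2·M = A+B = (0, 10)+(5, 3)]
   so M = (5/2, 13/2)
3. N_x = 12  [2·N = B+C = (5, 3)+(19, 12)]
4. N_y = 15/2  [2·N = B+C = (5, 3)+(19, 12)]
   so N = (12, 15/2)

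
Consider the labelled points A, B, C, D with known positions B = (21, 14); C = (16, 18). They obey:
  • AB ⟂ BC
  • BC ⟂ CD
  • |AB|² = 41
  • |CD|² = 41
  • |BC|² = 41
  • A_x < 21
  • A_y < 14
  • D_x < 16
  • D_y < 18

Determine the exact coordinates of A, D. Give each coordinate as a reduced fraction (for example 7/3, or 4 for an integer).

A = (17, 9)
D = (12, 13)

1. A_x = 17  [[AB ⟂ BC ⇒ 5x-4y-49=0] ∩ [|A−(21, 14)|²=41]]
2. A_y = 9  [[AB ⟂ BC ⇒ 5x-4y-49=0] ∩ [|A−(21, 14)|²=41]]
   so A = (17, 9)
3. D_x = 12  [[BC ⟂ CD ⇒ -5x+4y+8=0] ∩ [|D−(16, 18)|²=41]]
4. D_y = 13  [[BC ⟂ CD ⇒ -5x+4y+8=0] ∩ [|D−(16, 18)|²=41]]
   so D = (12, 13)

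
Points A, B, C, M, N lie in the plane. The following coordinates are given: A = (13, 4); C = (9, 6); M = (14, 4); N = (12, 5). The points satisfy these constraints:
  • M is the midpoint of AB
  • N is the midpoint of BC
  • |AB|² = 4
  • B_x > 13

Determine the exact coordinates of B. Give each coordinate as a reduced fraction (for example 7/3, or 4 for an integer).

1. B_x = 15  [B = 2·M−A = 2·(14, 4)−(13, 4)]
2. B_y = 4  [B = 2·M−A = 2·(14, 4)−(13, 4)]
   so B = (15, 4)

B = (15, 4)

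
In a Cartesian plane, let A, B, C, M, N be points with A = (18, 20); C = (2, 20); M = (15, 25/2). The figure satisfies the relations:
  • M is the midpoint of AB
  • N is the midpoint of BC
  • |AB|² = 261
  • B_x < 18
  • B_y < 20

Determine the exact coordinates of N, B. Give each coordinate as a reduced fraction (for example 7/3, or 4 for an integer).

1. B_x = 12  [B = 2·M−A = 2·(15, 25/2)−(18, 20)]
2. B_y = 5  [B = 2·M−A = 2·(15, 25/2)−(18, 20)]
   so B = (12, 5)
3. N_x = 7  [2·N = B+C = (12, 5)+(2, 20)]
4. N_y = 25/2  [2·N = B+C = (12, 5)+(2, 20)]
   so N = (7, 25/2)

N = (7, 25/2)
B = (12, 5)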